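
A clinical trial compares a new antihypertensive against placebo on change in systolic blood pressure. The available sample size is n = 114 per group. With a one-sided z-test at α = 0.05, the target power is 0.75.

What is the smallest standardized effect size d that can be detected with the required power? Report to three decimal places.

Need Φ(δ − 1.645) = 0.75, so δ = 1.645 + 0.674 = 2.319.
δ = d·√(n/2) ⇒ d = δ/√(n/2) = 2.319/√(114/2) = 0.3072.

d ≈ 0.307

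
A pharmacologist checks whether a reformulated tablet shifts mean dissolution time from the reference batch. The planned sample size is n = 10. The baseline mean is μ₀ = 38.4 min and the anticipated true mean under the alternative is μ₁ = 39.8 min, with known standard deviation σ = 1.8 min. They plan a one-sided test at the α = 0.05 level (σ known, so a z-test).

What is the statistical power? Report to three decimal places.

Power ≈ 0.792

Standardized effect: d = |μ₁ − μ₀| / σ = |39.8 − 38.4| / 1.8 = 0.7778
Noncentrality parameter: δ = d·√n = 0.7778 × √10 = 2.4595
Critical value for a one-sided test at α = 0.05: z_α = 1.645.
Power = P(Z > 1.645 − δ) = Φ(0.815) = 0.7924.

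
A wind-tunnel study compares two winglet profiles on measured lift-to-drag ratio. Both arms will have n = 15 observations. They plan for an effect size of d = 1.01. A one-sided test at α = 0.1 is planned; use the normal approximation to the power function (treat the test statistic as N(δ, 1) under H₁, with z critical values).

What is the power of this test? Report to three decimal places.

Noncentrality parameter: δ = d·√(n/2) = 1.01 × √(15/2) = 2.7660
Critical value for a one-sided test at α = 0.1: z_α = 1.282.
Power = P(Z > 1.282 − δ) = Φ(1.484) = 0.9312.

Power ≈ 0.931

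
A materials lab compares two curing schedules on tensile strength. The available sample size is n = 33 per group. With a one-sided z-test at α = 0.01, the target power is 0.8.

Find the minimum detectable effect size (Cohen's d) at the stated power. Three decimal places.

d ≈ 0.780

Required noncentrality: δ = z_{0.01} + z_{0.20} = 2.326 + 0.842 = 3.168.
δ = d·√(n/2) ⇒ d = δ/√(n/2) = 3.168/√(33/2) = 0.7799.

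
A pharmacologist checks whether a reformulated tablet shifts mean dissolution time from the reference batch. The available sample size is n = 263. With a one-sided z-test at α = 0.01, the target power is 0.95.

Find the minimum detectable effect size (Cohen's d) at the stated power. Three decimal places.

d ≈ 0.245

Required noncentrality: δ = z_{0.01} + z_{0.05} = 2.326 + 1.645 = 3.971.
δ = d·√n ⇒ d = δ/√n = 3.971/√263 = 0.2449.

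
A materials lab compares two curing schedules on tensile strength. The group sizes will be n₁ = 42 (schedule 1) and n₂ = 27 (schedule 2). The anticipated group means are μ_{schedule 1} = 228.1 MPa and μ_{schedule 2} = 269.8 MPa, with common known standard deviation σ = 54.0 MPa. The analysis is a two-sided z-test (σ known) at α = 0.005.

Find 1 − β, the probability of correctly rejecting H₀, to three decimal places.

Standardized effect: d = |μ_{schedule 1} − μ_{schedule 2}| / σ = |228.1 − 269.8| / 54.0 = 0.7722
Noncentrality parameter: δ = d / √(1/n₁ + 1/n₂) = 0.7722 / √(1/42 + 1/27) = 3.1306
Critical value for a two-sided test at α = 0.005: z_{α/2} = 2.807.
Power = Φ(δ − 2.807) + Φ(−δ − 2.807) = Φ(0.324) + Φ(-5.938) = 0.6269 + 0.0000 = 0.6269.

Power ≈ 0.627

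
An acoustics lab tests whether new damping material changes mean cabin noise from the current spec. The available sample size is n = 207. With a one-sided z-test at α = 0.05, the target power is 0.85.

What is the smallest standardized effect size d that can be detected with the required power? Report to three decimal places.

d ≈ 0.186

Required noncentrality: δ = z_{0.05} + z_{0.15} = 1.645 + 1.036 = 2.681.
δ = d·√n ⇒ d = δ/√n = 2.681/√207 = 0.1864.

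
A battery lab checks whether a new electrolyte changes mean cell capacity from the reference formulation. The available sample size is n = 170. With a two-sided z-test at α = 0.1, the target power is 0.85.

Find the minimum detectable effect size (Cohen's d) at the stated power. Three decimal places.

Required noncentrality: δ = z_{0.05} + z_{0.15} = 1.645 + 1.036 = 2.681.
(The second rejection-region term Φ(−δ − z_{α/2}) is negligible and dropped.)
δ = d·√n ⇒ d = δ/√n = 2.681/√170 = 0.2056.

d ≈ 0.206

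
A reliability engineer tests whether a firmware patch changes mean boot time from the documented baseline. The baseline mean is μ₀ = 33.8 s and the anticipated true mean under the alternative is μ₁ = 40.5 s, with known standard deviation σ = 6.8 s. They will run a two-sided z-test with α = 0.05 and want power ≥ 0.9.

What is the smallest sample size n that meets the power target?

n = 11

Standardized effect: d = |μ₁ − μ₀| / σ = |40.5 − 33.8| / 6.8 = 0.9853
Set Φ(δ − 1.960) = 0.9; then δ − 1.960 = Φ⁻¹(0.9) = 1.282, giving δ = 3.242.
(The Φ(−δ − z_{α/2}) term is vanishingly small for δ > 0 and is dropped in the standard sample-size formula.)
δ = d·√n ⇒ n = (δ/d)² = (3.242 / 0.9853)² = 10.82.
Rounding up, n = 11.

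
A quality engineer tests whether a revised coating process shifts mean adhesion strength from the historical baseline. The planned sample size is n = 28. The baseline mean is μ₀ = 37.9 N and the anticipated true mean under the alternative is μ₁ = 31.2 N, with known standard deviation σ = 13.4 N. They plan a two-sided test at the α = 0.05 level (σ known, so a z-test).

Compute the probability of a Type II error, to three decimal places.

Standardized effect: d = |μ₁ − μ₀| / σ = |31.2 − 37.9| / 13.4 = 0.5000
Noncentrality parameter: δ = d·√n = 0.5000 × √28 = 2.6458
Critical value for a two-sided test at α = 0.05: z_{α/2} = 1.960.
Power = Φ(δ − 1.960) + Φ(−δ − 1.960) = Φ(0.686) + Φ(-4.606) = 0.7536 + 0.0000 = 0.7536.
Type II error: β = 1 − power = 1 − 0.7536 = 0.2464.

β ≈ 0.246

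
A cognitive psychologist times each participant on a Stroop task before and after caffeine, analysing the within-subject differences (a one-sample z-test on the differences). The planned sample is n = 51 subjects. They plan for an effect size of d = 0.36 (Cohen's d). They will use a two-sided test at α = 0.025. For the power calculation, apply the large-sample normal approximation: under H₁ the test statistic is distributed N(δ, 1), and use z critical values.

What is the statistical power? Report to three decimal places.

Power ≈ 0.629

Noncentrality parameter: δ = d·√n = 0.36 × √51 = 2.5709
Two-sided α = 0.025 → critical value z_{0.0125} = 2.241.
Power = Φ(δ − 2.241) + Φ(−δ − 2.241) = Φ(0.330) + Φ(-4.812) = 0.6291 + 0.0000 = 0.6291.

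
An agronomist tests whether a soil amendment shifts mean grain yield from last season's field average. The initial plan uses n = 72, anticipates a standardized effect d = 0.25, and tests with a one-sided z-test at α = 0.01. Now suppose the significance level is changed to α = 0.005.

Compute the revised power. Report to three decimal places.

Power ≈ 0.325

δ = d·√n = 0.25 × √72 = 2.1213 (unchanged). New critical value: z_{0.005} = 2.576.
Revised power = Φ(δ − 2.576) = Φ(-0.455) = 0.3247.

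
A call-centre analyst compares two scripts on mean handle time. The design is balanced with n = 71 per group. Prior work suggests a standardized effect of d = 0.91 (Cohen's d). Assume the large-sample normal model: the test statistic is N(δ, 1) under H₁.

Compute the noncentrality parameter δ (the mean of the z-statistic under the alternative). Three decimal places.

The noncentrality parameter scales effect size by the design's sample-size factor: δ = d·√(n/2) = 0.91 × √(71/2) = 5.4220

δ ≈ 5.422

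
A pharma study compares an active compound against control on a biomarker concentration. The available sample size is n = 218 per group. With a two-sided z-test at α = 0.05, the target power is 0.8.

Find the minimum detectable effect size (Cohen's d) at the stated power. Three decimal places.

Required noncentrality: δ = z_{0.025} + z_{0.20} = 1.960 + 0.842 = 2.802.
(The second rejection-region term Φ(−δ − z_{α/2}) is negligible and dropped.)
δ = d·√(n/2) ⇒ d = δ/√(n/2) = 2.802/√(218/2) = 0.2683.

d ≈ 0.268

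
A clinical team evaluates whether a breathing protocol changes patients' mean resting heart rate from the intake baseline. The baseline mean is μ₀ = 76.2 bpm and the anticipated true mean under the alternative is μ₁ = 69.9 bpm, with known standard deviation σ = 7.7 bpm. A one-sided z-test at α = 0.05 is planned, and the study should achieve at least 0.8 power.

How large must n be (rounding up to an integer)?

n = 10

Standardized effect: d = |μ₁ − μ₀| / σ = |69.9 − 76.2| / 7.7 = 0.8182
For power 0.8 need Φ(δ − z_{0.05}) = 0.8, so δ = z_{0.05} + z_{0.20} = 1.645 + 0.842 = 2.486.
δ = d·√n ⇒ n = (δ/d)² = (2.486 / 0.8182)² = 9.24.
Rounding up, n = 10.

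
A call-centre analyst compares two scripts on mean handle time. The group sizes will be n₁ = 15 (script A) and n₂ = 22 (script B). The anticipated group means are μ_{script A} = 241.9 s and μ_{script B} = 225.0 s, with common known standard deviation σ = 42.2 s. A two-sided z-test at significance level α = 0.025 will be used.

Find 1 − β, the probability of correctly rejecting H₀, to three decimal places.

Standardized effect: d = |μ_{script A} − μ_{script B}| / σ = |241.9 − 225.0| / 42.2 = 0.4005
Noncentrality parameter: δ = d / √(1/n₁ + 1/n₂) = 0.4005 / √(1/15 + 1/22) = 1.1960
Critical value for a two-sided test at α = 0.025: z_{α/2} = 2.241.
Power = Φ(δ − 2.241) + Φ(−δ − 2.241) = Φ(-1.045) + Φ(-3.437) = 0.1479 + 0.0003 = 0.1482.

Power ≈ 0.148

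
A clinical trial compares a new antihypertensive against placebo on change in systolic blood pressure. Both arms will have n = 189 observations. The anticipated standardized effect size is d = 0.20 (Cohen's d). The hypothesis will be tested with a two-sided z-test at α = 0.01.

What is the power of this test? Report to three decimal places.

Noncentrality parameter: δ = d·√(n/2) = 0.20 × √(189/2) = 1.9442
Critical value for a two-sided test at α = 0.01: z_{α/2} = 2.576.
Power = Φ(δ − 2.576) + Φ(−δ − 2.576) = Φ(-0.632) + Φ(-4.520) = 0.2638 + 0.0000 = 0.2638.

Power ≈ 0.264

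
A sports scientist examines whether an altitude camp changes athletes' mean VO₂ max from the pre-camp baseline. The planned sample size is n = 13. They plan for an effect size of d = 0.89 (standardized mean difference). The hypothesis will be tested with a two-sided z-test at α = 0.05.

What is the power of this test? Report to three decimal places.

Noncentrality parameter: δ = d·√n = 0.89 × √13 = 3.2089
Critical value for a two-sided test at α = 0.05: z_{α/2} = 1.960.
Power = Φ(δ − 1.960) + Φ(−δ − 1.960) = Φ(1.249) + Φ(-5.169) = 0.8942 + 0.0000 = 0.8942.

Power ≈ 0.894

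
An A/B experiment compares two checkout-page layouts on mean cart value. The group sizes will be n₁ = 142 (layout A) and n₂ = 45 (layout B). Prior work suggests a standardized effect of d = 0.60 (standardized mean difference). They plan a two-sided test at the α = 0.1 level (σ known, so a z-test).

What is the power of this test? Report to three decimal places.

Power ≈ 0.969

Noncentrality parameter: δ = d / √(1/n₁ + 1/n₂) = 0.60 / √(1/142 + 1/45) = 3.5074
Two-sided α = 0.1 → critical value z_{0.05} = 1.645.
Power = Φ(δ − 1.645) + Φ(−δ − 1.645) = Φ(1.863) + Φ(-5.152) = 0.9687 + 0.0000 = 0.9687.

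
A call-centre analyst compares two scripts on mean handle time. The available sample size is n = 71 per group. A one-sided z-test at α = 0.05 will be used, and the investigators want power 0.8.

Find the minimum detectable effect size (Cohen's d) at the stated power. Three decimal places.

Need Φ(δ − 1.645) = 0.8, so δ = 1.645 + 0.842 = 2.486.
δ = d·√(n/2) ⇒ d = δ/√(n/2) = 2.486/√(71/2) = 0.4173.

d ≈ 0.417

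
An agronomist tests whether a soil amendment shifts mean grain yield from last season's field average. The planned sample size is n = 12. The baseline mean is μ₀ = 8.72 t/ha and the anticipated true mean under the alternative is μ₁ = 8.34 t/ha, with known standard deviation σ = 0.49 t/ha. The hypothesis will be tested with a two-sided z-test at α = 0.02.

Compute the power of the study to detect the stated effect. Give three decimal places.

Standardized effect: d = |μ₁ − μ₀| / σ = |8.34 − 8.72| / 0.49 = 0.7755
Noncentrality parameter: δ = d·√n = 0.7755 × √12 = 2.6864
Critical value for a two-sided test at α = 0.02: z_{α/2} = 2.326.
Power = Φ(δ − 2.326) + Φ(−δ − 2.326) = Φ(0.360) + Φ(-5.013) = 0.6406 + 0.0000 = 0.6406.

Power ≈ 0.641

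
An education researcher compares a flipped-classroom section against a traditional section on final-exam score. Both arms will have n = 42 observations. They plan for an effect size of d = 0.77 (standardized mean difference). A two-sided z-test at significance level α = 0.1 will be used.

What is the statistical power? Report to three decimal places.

Noncentrality parameter: δ = d·√(n/2) = 0.77 × √(42/2) = 3.5286
Two-sided α = 0.1 → critical value z_{0.05} = 1.645.
Power = Φ(δ − 1.645) + Φ(−δ − 1.645) = Φ(1.884) + Φ(-5.173) = 0.9702 + 0.0000 = 0.9702.

Power ≈ 0.970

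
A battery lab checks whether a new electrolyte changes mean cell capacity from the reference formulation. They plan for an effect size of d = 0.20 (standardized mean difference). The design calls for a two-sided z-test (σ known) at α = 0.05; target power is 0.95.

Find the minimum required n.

n = 325

For power 0.95 need Φ(δ − z_{0.025}) = 0.95, so δ = z_{0.025} + z_{0.05} = 1.960 + 1.645 = 3.605.
(The Φ(−δ − z_{α/2}) term is vanishingly small for δ > 0 and is dropped in the standard sample-size formula.)
δ = d·√n ⇒ n = (δ/d)² = (3.605 / 0.20)² = 324.87.
Rounding up, n = 325.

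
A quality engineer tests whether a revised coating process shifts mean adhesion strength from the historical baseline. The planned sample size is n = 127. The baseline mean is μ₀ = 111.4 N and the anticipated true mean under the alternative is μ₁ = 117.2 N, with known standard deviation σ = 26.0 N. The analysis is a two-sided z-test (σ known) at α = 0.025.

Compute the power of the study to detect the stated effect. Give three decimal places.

Power ≈ 0.607

Standardized effect: d = |μ₁ − μ₀| / σ = |117.2 − 111.4| / 26.0 = 0.2231
Noncentrality parameter: δ = d·√n = 0.2231 × √127 = 2.5139
Two-sided α = 0.025 → critical value z_{0.0125} = 2.241.
Power = Φ(δ − 2.241) + Φ(−δ − 2.241) = Φ(0.273) + Φ(-4.755) = 0.6074 + 0.0000 = 0.6074.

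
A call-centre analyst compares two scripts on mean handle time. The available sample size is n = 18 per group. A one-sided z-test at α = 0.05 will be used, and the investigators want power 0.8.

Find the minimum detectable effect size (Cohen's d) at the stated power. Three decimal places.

Need Φ(δ − 1.645) = 0.8, so δ = 1.645 + 0.842 = 2.486.
δ = d·√(n/2) ⇒ d = δ/√(n/2) = 2.486/√(18/2) = 0.8288.

d ≈ 0.829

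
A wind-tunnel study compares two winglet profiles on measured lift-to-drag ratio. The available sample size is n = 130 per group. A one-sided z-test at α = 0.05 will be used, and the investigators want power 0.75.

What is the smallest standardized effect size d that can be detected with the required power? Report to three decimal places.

Required noncentrality: δ = z_{0.05} + z_{0.25} = 1.645 + 0.674 = 2.319.
δ = d·√(n/2) ⇒ d = δ/√(n/2) = 2.319/√(130/2) = 0.2877.

d ≈ 0.288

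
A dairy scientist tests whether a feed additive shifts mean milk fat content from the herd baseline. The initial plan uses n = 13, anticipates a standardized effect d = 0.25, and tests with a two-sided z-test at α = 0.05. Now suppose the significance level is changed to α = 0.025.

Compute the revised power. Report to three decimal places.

Power ≈ 0.091

δ = d·√n = 0.25 × √13 = 0.9014 (unchanged). New critical value: z_{0.0125} = 2.241.
Revised power = Φ(δ − 2.241) + Φ(−δ − 2.241) = Φ(-1.340) + Φ(-3.143) = 0.0901 + 0.0008 = 0.0910.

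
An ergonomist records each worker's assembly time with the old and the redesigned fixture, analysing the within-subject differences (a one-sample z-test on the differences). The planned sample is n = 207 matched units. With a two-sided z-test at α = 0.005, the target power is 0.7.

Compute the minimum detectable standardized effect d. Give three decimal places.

d ≈ 0.232

Need Φ(δ − 2.807) = 0.7, so δ = 2.807 + 0.524 = 3.331.
(Lower-tail contribution to power is negligible for δ > 0.)
δ = d·√n ⇒ d = δ/√n = 3.331/√207 = 0.2316.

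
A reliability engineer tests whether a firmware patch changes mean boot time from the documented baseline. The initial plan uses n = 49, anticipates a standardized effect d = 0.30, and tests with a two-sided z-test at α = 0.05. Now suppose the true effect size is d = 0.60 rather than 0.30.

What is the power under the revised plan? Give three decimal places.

Power ≈ 0.987

With d = 0.60: δ = d·√n = 0.60 × √49 = 4.2000. Critical value z_{0.025} = 1.960.
Revised power = Φ(δ − 1.960) + Φ(−δ − 1.960) = Φ(2.240) + Φ(-6.160) = 0.9875 + 0.0000 = 0.9875.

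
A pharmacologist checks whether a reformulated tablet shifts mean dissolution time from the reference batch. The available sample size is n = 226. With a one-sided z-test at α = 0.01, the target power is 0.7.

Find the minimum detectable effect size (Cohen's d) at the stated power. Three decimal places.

d ≈ 0.190

Need Φ(δ − 2.326) = 0.7, so δ = 2.326 + 0.524 = 2.851.
δ = d·√n ⇒ d = δ/√n = 2.851/√226 = 0.1896.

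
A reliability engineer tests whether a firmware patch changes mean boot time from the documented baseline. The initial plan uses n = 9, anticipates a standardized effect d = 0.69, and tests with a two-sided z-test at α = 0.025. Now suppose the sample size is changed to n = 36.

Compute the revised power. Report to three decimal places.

Power ≈ 0.971

With n = 36: δ = d·√n = 0.69 × √36 = 4.1400. Critical value z_{0.0125} = 2.241.
Revised power = Φ(δ − 2.241) + Φ(−δ − 2.241) = Φ(1.899) + Φ(-6.381) = 0.9712 + 0.0000 = 0.9712.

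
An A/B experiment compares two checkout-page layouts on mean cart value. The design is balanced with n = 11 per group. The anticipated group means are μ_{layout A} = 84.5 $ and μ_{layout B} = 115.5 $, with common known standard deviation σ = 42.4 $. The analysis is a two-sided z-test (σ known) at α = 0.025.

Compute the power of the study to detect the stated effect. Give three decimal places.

Standardized effect: d = |μ_{layout A} − μ_{layout B}| / σ = |84.5 − 115.5| / 42.4 = 0.7311
Noncentrality parameter: δ = d·√(n/2) = 0.7311 × √(11/2) = 1.7147
Critical value for a two-sided test at α = 0.025: z_{α/2} = 2.241.
Power = Φ(δ − 2.241) + Φ(−δ − 2.241) = Φ(-0.527) + Φ(-3.956) = 0.2992 + 0.0000 = 0.2992.

Power ≈ 0.299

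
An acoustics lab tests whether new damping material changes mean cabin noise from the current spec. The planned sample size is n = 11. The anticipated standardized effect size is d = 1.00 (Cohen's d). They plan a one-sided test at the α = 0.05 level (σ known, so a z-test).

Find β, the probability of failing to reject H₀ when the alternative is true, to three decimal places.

β ≈ 0.047

Noncentrality parameter: δ = d·√n = 1.00 × √11 = 3.3166
One-sided α = 0.05 → critical value z_{0.05} = 1.645.
Power = Φ(δ − 1.645) = Φ(1.672) = 0.9527.
Type II error: β = 1 − power = 1 − 0.9527 = 0.0473.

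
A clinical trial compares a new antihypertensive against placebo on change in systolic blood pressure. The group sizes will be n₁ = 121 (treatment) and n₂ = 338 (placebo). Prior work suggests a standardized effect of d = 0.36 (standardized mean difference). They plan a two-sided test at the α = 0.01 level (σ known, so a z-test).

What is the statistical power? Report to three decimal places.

Power ≈ 0.795

Noncentrality parameter: δ = d / √(1/n₁ + 1/n₂) = 0.36 / √(1/121 + 1/338) = 3.3982
Two-sided α = 0.01 → critical value z_{0.005} = 2.576.
Power = Φ(δ − 2.576) + Φ(−δ − 2.576) = Φ(0.822) + Φ(-5.974) = 0.7946 + 0.0000 = 0.7946.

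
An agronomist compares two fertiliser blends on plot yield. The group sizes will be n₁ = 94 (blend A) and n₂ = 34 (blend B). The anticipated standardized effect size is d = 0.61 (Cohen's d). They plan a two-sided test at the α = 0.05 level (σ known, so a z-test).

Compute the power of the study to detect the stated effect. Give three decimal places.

Power ≈ 0.862

Noncentrality parameter: δ = d / √(1/n₁ + 1/n₂) = 0.61 / √(1/94 + 1/34) = 3.0481
Critical value for a two-sided test at α = 0.05: z_{α/2} = 1.960.
Power = Φ(δ − 1.960) + Φ(−δ − 1.960) = Φ(1.088) + Φ(-5.008) = 0.8617 + 0.0000 = 0.8617.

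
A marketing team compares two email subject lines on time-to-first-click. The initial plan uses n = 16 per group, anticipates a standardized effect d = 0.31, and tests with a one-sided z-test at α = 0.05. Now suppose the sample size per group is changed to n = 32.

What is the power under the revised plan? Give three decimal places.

With n = 32 per group: δ = d·√(n/2) = 0.31 × √(32/2) = 1.2400. Critical value z_{0.05} = 1.645.
Revised power = P(Z > 1.645 − δ) = Φ(-0.405) = 0.3428.

Power ≈ 0.343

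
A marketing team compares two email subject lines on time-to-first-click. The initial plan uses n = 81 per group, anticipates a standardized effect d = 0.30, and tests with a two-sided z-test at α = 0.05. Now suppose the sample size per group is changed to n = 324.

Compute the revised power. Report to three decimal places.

Power ≈ 0.968

With n = 324 per group: δ = d·√(n/2) = 0.30 × √(324/2) = 3.8184. Critical value z_{0.025} = 1.960.
Revised power = Φ(δ − 1.960) + Φ(−δ − 1.960) = Φ(1.858) + Φ(-5.778) = 0.9684 + 0.0000 = 0.9684.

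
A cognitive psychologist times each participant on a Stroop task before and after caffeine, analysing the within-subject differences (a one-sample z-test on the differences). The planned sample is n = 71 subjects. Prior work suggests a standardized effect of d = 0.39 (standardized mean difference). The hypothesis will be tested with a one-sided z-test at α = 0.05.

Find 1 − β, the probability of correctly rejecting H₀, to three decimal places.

Noncentrality parameter: δ = d·√n = 0.39 × √71 = 3.2862
One-sided α = 0.05 → critical value z_{0.05} = 1.645.
Power = P(Z > 1.645 − δ) = Φ(1.641) = 0.9496.

Power ≈ 0.950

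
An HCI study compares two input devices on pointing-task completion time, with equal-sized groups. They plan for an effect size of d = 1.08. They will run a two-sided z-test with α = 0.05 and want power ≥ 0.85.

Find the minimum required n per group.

n = 16 per group

Set Φ(δ − 1.960) = 0.85; then δ − 1.960 = Φ⁻¹(0.85) = 1.036, giving δ = 2.996.
(Ignoring the negligible lower-tail rejection probability gives the usual closed-form inversion.)
δ = d·√(n/2) ⇒ n = 2(δ/d)² = 2 × (2.996 / 1.08)² = 15.40.
Round up to the next whole unit.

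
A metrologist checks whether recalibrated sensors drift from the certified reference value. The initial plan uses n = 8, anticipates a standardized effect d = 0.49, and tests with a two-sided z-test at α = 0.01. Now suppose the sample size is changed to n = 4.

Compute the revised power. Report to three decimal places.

Power ≈ 0.055

With n = 4: δ = d·√n = 0.49 × √4 = 0.9800. Critical value z_{0.005} = 2.576.
Revised power = Φ(δ − 2.576) + Φ(−δ − 2.576) = Φ(-1.596) + Φ(-3.556) = 0.0553 + 0.0002 = 0.0555.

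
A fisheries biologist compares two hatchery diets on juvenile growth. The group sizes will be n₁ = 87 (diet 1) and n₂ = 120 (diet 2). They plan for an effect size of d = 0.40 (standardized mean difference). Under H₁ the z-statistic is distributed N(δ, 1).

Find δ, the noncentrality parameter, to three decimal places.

δ ≈ 2.841

The noncentrality parameter scales effect size by the design's sample-size factor: δ = d / √(1/n₁ + 1/n₂) = 0.40 / √(1/87 + 1/120) = 2.8407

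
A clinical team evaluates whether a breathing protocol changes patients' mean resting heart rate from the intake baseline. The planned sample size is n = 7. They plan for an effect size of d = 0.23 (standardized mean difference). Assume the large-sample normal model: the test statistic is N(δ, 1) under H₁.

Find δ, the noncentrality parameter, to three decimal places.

δ ≈ 0.609

δ = d·√n = 0.23 × √7 = 0.6085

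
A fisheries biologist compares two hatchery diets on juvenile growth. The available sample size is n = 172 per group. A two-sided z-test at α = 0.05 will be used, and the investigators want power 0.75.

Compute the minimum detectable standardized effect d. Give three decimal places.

Required noncentrality: δ = z_{0.025} + z_{0.25} = 1.960 + 0.674 = 2.634.
(Lower-tail contribution to power is negligible for δ > 0.)
δ = d·√(n/2) ⇒ d = δ/√(n/2) = 2.634/√(172/2) = 0.2841.

d ≈ 0.284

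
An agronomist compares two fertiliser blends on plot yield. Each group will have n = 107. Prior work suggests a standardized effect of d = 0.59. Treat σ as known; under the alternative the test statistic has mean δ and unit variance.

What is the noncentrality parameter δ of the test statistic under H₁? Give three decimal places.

δ = d·√(n/2) = 0.59 × √(107/2) = 4.3155

δ ≈ 4.315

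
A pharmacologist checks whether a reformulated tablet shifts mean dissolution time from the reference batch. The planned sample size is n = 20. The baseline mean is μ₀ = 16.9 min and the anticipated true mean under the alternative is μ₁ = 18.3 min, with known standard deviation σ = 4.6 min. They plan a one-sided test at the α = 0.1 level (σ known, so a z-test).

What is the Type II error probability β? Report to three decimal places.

β ≈ 0.468

Standardized effect: d = |μ₁ − μ₀| / σ = |18.3 − 16.9| / 4.6 = 0.3043
Noncentrality parameter: δ = d·√n = 0.3043 × √20 = 1.3611
One-sided α = 0.1 → critical value z_{0.1} = 1.282.
Power = P(Z > 1.282 − δ) = Φ(0.080) = 0.5317.
Type II error: β = 1 − power = 1 − 0.5317 = 0.4683.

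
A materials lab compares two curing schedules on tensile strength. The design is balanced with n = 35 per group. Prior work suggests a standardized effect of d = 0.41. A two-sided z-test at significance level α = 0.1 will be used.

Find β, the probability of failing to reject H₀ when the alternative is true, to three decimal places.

β ≈ 0.472

Noncentrality parameter: δ = d·√(n/2) = 0.41 × √(35/2) = 1.7152
Critical value for a two-sided test at α = 0.1: z_{α/2} = 1.645.
Power = Φ(δ − 1.645) + Φ(−δ − 1.645) = Φ(0.070) + Φ(-3.360) = 0.5280 + 0.0004 = 0.5284.
Type II error: β = 1 − power = 1 − 0.5284 = 0.4716.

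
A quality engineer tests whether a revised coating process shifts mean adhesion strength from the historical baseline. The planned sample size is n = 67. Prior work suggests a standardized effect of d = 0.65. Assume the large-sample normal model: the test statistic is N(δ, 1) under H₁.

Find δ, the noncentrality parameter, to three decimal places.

δ ≈ 5.320

δ = d·√n = 0.65 × √67 = 5.3205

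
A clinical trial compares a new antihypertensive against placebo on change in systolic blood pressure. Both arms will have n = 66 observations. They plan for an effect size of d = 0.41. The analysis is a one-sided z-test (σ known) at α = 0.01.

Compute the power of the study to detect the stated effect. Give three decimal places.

Noncentrality parameter: δ = d·√(n/2) = 0.41 × √(66/2) = 2.3553
One-sided α = 0.01 → critical value z_{0.01} = 2.326.
Power = Φ(δ − 2.326) = Φ(0.029) = 0.5115.

Power ≈ 0.512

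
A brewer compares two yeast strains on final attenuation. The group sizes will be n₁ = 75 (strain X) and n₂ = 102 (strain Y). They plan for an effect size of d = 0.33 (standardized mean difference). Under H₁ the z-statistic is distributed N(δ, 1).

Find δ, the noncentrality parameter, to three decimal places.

δ ≈ 2.169

δ = d / √(1/n₁ + 1/n₂) = 0.33 / √(1/75 + 1/102) = 2.1695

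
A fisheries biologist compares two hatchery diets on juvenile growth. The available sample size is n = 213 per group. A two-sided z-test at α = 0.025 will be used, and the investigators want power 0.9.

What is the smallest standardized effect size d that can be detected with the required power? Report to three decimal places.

Required noncentrality: δ = z_{0.0125} + z_{0.10} = 2.241 + 1.282 = 3.523.
(The second rejection-region term Φ(−δ − z_{α/2}) is negligible and dropped.)
δ = d·√(n/2) ⇒ d = δ/√(n/2) = 3.523/√(213/2) = 0.3414.

d ≈ 0.341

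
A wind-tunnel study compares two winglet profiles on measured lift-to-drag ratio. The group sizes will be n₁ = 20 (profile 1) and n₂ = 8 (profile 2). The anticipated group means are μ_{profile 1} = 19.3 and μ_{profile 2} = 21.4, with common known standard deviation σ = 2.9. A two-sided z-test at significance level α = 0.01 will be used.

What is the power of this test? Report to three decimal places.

Power ≈ 0.199

Standardized effect: d = |μ_{profile 1} − μ_{profile 2}| / σ = |19.3 − 21.4| / 2.9 = 0.7241
Noncentrality parameter: δ = d / √(1/n₁ + 1/n₂) = 0.7241 / √(1/20 + 1/8) = 1.7310
Two-sided α = 0.01 → critical value z_{0.005} = 2.576.
Power = Φ(δ − 2.576) + Φ(−δ − 2.576) = Φ(-0.845) + Φ(-4.307) = 0.1991 + 0.0000 = 0.1991.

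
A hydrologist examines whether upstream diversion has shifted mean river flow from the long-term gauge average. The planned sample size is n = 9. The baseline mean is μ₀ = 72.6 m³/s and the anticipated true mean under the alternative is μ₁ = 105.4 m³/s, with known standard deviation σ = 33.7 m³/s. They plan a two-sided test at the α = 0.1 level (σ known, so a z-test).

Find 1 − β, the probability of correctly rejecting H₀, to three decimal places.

Standardized effect: d = |μ₁ − μ₀| / σ = |105.4 − 72.6| / 33.7 = 0.9733
Noncentrality parameter: δ = d·√n = 0.9733 × √9 = 2.9199
Critical value for a two-sided test at α = 0.1: z_{α/2} = 1.645.
Power = Φ(δ − 1.645) + Φ(−δ − 1.645) = Φ(1.275) + Φ(-4.565) = 0.8989 + 0.0000 = 0.8989.

Power ≈ 0.899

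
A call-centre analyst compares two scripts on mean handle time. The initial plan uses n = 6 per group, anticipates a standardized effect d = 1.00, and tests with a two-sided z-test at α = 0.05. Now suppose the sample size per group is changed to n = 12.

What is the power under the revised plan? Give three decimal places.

With n = 12 per group: δ = d·√(n/2) = 1.00 × √(12/2) = 2.4495. Critical value z_{0.025} = 1.960.
Revised power = Φ(δ − 1.960) + Φ(−δ − 1.960) = Φ(0.490) + Φ(-4.409) = 0.6878 + 0.0000 = 0.6878.

Power ≈ 0.688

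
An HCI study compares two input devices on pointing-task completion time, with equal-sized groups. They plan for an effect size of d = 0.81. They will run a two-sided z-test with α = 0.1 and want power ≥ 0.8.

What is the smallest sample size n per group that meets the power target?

Set Φ(δ − 1.645) = 0.8; then δ − 1.645 = Φ⁻¹(0.8) = 0.842, giving δ = 2.486.
(The Φ(−δ − z_{α/2}) term is vanishingly small for δ > 0 and is dropped in the standard sample-size formula.)
δ = d·√(n/2) ⇒ n = 2(δ/d)² = 2 × (2.486 / 0.81)² = 18.85.
Rounding up, n = 19 per group.

n = 19 per group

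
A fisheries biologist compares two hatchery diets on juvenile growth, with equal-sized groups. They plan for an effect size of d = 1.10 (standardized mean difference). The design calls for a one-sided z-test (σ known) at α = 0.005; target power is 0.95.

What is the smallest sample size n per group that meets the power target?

For power 0.95 need Φ(δ − z_{0.005}) = 0.95, so δ = z_{0.005} + z_{0.05} = 2.576 + 1.645 = 4.221.
δ = d·√(n/2) ⇒ n = 2(δ/d)² = 2 × (4.221 / 1.10)² = 29.44.
Round up to the next whole unit.

n = 30 per group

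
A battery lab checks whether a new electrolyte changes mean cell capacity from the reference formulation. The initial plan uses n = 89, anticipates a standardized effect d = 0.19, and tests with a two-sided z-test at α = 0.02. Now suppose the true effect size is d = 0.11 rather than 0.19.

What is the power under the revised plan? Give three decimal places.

With d = 0.11: δ = d·√n = 0.11 × √89 = 1.0377. Critical value z_{0.01} = 2.326.
Revised power = Φ(δ − 2.326) + Φ(−δ − 2.326) = Φ(-1.289) + Φ(-3.364) = 0.0988 + 0.0004 = 0.0992.

Power ≈ 0.099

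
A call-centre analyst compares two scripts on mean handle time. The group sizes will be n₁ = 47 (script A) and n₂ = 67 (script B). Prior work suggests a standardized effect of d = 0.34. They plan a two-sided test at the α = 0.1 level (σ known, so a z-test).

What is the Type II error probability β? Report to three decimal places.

Noncentrality parameter: δ = d / √(1/n₁ + 1/n₂) = 0.34 / √(1/47 + 1/67) = 1.7870
Critical value for a two-sided test at α = 0.1: z_{α/2} = 1.645.
Power = Φ(δ − 1.645) + Φ(−δ − 1.645) = Φ(0.142) + Φ(-3.432) = 0.5565 + 0.0003 = 0.5568.
Type II error: β = 1 − power = 1 − 0.5568 = 0.4432.

β ≈ 0.443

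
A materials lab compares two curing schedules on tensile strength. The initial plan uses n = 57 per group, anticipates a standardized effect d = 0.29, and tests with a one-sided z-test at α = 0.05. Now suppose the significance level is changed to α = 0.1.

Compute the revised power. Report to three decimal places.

Power ≈ 0.605

δ = d·√(n/2) = 0.29 × √(57/2) = 1.5482 (unchanged). New critical value: z_{0.1} = 1.282.
Revised power = P(Z > 1.282 − δ) = Φ(0.267) = 0.6051.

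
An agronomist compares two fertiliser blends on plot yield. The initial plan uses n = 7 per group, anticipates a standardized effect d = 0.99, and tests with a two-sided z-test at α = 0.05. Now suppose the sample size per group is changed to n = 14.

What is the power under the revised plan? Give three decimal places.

With n = 14 per group: δ = d·√(n/2) = 0.99 × √(14/2) = 2.6193. Critical value z_{0.025} = 1.960.
Revised power = Φ(δ − 1.960) + Φ(−δ − 1.960) = Φ(0.659) + Φ(-4.579) = 0.7452 + 0.0000 = 0.7452.

Power ≈ 0.745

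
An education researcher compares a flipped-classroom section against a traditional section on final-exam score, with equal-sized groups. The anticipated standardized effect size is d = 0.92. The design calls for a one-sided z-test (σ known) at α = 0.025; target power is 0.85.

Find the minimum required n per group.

n = 22 per group

Set Φ(δ − 1.960) = 0.85; then δ − 1.960 = Φ⁻¹(0.85) = 1.036, giving δ = 2.996.
δ = d·√(n/2) ⇒ n = 2(δ/d)² = 2 × (2.996 / 0.92)² = 21.22.
Rounding up, n = 22 per group.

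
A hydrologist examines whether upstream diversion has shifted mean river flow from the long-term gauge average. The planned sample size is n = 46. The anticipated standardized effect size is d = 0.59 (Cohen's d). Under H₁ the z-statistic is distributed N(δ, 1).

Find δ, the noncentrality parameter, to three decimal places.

δ ≈ 4.002

The noncentrality parameter scales effect size by the design's sample-size factor: δ = d·√n = 0.59 × √46 = 4.0016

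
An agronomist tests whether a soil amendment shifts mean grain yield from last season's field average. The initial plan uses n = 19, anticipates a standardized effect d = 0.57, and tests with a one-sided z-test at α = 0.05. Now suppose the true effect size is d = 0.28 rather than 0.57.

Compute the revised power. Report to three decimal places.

With d = 0.28: δ = d·√n = 0.28 × √19 = 1.2205. Critical value z_{0.05} = 1.645.
Revised power = Φ(δ − 1.645) = Φ(-0.424) = 0.3357.

Power ≈ 0.336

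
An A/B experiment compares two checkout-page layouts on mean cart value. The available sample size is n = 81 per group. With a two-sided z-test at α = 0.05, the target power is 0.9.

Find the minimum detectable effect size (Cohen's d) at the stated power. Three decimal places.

d ≈ 0.509

Required noncentrality: δ = z_{0.025} + z_{0.10} = 1.960 + 1.282 = 3.242.
(The second rejection-region term Φ(−δ − z_{α/2}) is negligible and dropped.)
δ = d·√(n/2) ⇒ d = δ/√(n/2) = 3.242/√(81/2) = 0.5094.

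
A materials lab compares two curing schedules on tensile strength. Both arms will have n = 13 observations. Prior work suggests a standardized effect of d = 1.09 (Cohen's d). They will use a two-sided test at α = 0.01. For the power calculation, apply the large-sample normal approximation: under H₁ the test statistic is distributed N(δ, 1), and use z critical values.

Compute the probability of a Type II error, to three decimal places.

β ≈ 0.420

Noncentrality parameter: δ = d·√(n/2) = 1.09 × √(13/2) = 2.7790
Critical value for a two-sided test at α = 0.01: z_{α/2} = 2.576.
Power = Φ(δ − 2.576) + Φ(−δ − 2.576) = Φ(0.203) + Φ(-5.355) = 0.5805 + 0.0000 = 0.5805.
Type II error: β = 1 − power = 1 − 0.5805 = 0.4195.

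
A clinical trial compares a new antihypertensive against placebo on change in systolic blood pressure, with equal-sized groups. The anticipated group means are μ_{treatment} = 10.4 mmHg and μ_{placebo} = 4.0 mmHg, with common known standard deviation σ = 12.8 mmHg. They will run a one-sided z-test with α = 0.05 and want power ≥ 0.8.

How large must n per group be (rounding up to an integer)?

Standardized effect: d = |μ_{treatment} − μ_{placebo}| / σ = |10.4 − 4.0| / 12.8 = 0.5000
For power 0.8 need Φ(δ − z_{0.05}) = 0.8, so δ = z_{0.05} + z_{0.20} = 1.645 + 0.842 = 2.486.
δ = d·√(n/2) ⇒ n = 2(δ/d)² = 2 × (2.486 / 0.5000)² = 49.46.
Rounding up, n = 50 per group.

n = 50 per group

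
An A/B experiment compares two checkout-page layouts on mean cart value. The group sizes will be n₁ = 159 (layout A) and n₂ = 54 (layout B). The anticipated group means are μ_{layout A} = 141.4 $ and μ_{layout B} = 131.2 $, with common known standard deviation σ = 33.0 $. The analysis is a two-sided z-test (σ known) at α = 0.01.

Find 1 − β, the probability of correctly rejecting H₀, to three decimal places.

Power ≈ 0.270

Standardized effect: d = |μ_{layout A} − μ_{layout B}| / σ = |141.4 − 131.2| / 33.0 = 0.3091
Noncentrality parameter: λ = d / √(1/n₁ + 1/n₂) = 0.3091 / √(1/159 + 1/54) = 1.9624
Two-sided α = 0.01 → critical value z_{0.005} = 2.576.
Power = Φ(λ − 2.576) + Φ(−λ − 2.576) = Φ(-0.613) + Φ(-4.538) = 0.2698 + 0.0000 = 0.2698.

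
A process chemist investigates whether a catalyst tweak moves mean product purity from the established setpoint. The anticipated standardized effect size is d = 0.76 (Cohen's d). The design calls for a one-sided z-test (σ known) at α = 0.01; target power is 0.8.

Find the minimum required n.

n = 18

For power 0.8 need Φ(δ − z_{0.01}) = 0.8, so δ = z_{0.01} + z_{0.20} = 2.326 + 0.842 = 3.168.
δ = d·√n ⇒ n = (δ/d)² = (3.168 / 0.76)² = 17.38.
Rounding up, n = 18.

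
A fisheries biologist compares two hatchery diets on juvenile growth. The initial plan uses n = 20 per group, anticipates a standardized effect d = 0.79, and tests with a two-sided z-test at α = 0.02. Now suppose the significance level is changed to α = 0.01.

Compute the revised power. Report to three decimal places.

δ = d·√(n/2) = 0.79 × √(20/2) = 2.4982 (unchanged). New critical value: z_{0.005} = 2.576.
Revised power = Φ(δ − 2.576) + Φ(−δ − 2.576) = Φ(-0.078) + Φ(-5.074) = 0.4691 + 0.0000 = 0.4691.

Power ≈ 0.469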